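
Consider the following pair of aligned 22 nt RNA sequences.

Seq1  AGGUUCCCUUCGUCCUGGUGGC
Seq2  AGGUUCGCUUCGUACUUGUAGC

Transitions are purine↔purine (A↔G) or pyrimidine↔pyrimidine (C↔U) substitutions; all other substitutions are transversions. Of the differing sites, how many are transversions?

3

The sequences differ at positions 7 (C/G, transversion), 14 (C/A, transversion), 17 (G/U, transversion), 20 (G/A, transition).
Of the 4 differences, 1 transition and 3 transversions, so the answer is 3.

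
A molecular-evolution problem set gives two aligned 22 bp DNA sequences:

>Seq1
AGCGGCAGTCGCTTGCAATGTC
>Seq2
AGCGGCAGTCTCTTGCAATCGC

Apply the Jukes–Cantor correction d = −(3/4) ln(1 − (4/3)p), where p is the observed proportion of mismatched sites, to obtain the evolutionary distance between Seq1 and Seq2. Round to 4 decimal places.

Mismatches occur at site 11 (G↔T), site 20 (G↔C), site 21 (T↔G).
p = 3/22 = 0.136364.
d = −0.75 · ln(1 − (4/3)·0.136364) = −0.75 · ln(0.818181) = −0.75 · (-0.200672) = 0.1505.

0.1505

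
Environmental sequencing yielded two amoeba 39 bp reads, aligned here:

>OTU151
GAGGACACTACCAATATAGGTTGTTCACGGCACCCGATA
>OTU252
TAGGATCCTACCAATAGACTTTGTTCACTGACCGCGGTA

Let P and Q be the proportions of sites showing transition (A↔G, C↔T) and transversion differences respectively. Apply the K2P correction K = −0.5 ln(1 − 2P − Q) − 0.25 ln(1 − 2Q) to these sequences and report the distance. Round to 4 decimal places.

0.3575

Mismatches occur at site 1 (G/T, transversion), site 6 (C/T, transition), site 7 (A/C, transversion), site 17 (T/G, transversion), site 19 (G/C, transversion), site 20 (G/T, transversion), site 29 (G/T, transversion), site 31 (C/A, transversion), site 32 (A/C, transversion), site 34 (C/G, transversion), site 37 (A/G, transition).
Of the 11 differences, 2 transitions and 9 transversions over 39 sites: P = 2/39 = 0.051282, Q = 9/39 = 0.230769.
d = −0.5·ln(0.666667) − 0.25·ln(0.538462) = −0.5·(-0.405465) − 0.25·(-0.619038) = 0.3575.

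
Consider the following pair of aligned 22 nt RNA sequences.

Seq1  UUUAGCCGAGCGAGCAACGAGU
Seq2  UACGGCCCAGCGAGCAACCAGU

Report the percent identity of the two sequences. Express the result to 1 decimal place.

77.3%

The sequences differ at positions 2 (U/A), 3 (U/C), 4 (A/G), 8 (G/C), 19 (G/C).
17 of the 22 sites match, so the percent identity is 17/22 × 100 = 77.3%.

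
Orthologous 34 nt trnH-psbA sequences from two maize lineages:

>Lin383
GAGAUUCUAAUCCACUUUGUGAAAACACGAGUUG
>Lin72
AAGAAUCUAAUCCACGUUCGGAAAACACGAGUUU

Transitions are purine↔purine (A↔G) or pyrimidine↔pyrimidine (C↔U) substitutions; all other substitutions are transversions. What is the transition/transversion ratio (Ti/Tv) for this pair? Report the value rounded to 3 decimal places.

0.200

Differing sites — 1:G/A (Ti); 5:U/A (Tv); 16:U/G (Tv); 19:G/C (Tv); 20:U/G (Tv); 34:G/U (Tv).
Of the 6 differences, 1 transition and 5 transversions, so Ti/Tv = 1/5 = 0.200.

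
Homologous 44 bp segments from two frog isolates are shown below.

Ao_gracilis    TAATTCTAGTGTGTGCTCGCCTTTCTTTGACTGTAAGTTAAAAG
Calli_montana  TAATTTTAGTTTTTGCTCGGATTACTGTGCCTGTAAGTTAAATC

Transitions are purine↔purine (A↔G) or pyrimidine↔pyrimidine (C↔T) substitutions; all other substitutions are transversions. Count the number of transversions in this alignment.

The sequences differ at positions 6 (C/T, transition), 11 (G/T, transversion), 13 (G/T, transversion), 20 (C/G, transversion), 21 (C/A, transversion), 24 (T/A, transversion), 27 (T/G, transversion), 30 (A/C, transversion), 43 (A/T, transversion), 44 (G/C, transversion).
Of the 10 differences, 1 transition and 9 transversions, so the answer is 9.

9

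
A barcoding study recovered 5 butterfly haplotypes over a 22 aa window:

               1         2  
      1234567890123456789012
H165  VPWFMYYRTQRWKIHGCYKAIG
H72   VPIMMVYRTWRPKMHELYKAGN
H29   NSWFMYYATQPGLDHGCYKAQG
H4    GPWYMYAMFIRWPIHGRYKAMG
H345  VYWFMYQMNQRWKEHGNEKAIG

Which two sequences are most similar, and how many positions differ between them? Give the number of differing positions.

7

Pairwise Hamming distances:
  H165 vs H72: 10
  H165 vs H29: 8
  H165 vs H4: 9
  H165 vs H345: 7
  H72 vs H29: 15
  H72 vs H4: 15
  H72 vs H345: 15
  H29 vs H4: 13
  H29 vs H345: 12
  H4 vs H345: 11
The smallest is 7, between H165 and H345.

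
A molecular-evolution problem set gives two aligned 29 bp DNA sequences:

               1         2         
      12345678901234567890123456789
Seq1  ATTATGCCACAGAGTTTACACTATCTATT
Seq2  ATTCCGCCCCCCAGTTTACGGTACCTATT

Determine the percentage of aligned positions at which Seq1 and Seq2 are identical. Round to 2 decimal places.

Differing sites — 4:A/C; 5:T/C; 9:A/C; 11:A/C; 12:G/C; 20:A/G; 21:C/G; 24:T/C.
21 of the 29 sites match, so the percent identity is 21/29 × 100 = 72.41%.

72.41%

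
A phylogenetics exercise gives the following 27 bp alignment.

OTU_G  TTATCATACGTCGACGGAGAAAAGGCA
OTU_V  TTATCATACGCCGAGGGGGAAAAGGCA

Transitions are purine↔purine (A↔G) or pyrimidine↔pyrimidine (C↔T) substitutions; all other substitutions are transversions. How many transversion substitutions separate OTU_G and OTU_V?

Differing sites — 11:T/C (Ti); 15:C/G (Tv); 18:A/G (Ti).
Of the 3 differences, 2 transitions and 1 transversion, so the answer is 1.

1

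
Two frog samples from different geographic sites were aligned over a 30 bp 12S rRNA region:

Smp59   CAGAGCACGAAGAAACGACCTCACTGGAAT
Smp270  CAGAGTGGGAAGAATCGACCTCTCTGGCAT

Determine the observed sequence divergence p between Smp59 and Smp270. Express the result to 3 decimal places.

0.200

The sequences differ at positions 6 (C/T), 7 (A/G), 8 (C/G), 15 (A/T), 23 (A/T), 28 (A/C).
There are 6 differences over 30 sites, so p = 6/30 = 0.200.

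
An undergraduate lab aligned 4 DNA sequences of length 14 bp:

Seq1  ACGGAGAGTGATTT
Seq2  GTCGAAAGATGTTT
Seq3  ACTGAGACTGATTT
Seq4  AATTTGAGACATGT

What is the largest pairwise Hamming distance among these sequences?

Pairwise Hamming distances:
  Seq1 vs Seq2: 7
  Seq1 vs Seq3: 2
  Seq1 vs Seq4: 7
  Seq2 vs Seq3: 8
  Seq2 vs Seq4: 9
  Seq3 vs Seq4: 7
The largest is 9, between Seq2 and Seq4.

9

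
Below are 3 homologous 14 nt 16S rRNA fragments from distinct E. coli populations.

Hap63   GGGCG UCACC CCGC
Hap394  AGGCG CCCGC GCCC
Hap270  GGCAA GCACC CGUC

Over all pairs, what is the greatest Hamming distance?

Pairwise Hamming distances:
  Hap63 vs Hap394: 6
  Hap63 vs Hap270: 6
  Hap394 vs Hap270: 10
The largest is 10, between Hap394 and Hap270.

10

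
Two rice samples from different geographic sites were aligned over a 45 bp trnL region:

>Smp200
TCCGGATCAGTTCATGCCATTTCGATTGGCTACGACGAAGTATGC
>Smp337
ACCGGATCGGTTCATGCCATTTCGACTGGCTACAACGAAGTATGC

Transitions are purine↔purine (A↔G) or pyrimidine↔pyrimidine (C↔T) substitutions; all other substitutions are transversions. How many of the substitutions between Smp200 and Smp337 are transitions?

Differing sites — 1:T/A (Tv); 9:A/G (Ti); 26:T/C (Ti); 34:G/A (Ti).
Of the 4 differences, 3 transitions and 1 transversion, so the answer is 3.

3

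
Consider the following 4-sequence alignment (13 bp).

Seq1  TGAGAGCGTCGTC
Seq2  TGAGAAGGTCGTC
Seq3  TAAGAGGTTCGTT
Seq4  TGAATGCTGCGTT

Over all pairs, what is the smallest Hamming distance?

Pairwise Hamming distances:
  Seq1 vs Seq2: 2
  Seq1 vs Seq3: 4
  Seq1 vs Seq4: 5
  Seq2 vs Seq3: 4
  Seq2 vs Seq4: 7
  Seq3 vs Seq4: 5
The smallest is 2, between Seq1 and Seq2.

2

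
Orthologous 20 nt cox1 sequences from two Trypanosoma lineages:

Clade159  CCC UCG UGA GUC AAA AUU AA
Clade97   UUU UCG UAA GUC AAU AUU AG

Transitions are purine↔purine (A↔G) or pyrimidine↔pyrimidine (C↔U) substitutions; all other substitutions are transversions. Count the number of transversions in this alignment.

1

Differing sites — 1:C/U (Ti); 2:C/U (Ti); 3:C/U (Ti); 8:G/A (Ti); 15:A/U (Tv); 20:A/G (Ti).
Of the 6 differences, 5 transitions and 1 transversion, so the answer is 1.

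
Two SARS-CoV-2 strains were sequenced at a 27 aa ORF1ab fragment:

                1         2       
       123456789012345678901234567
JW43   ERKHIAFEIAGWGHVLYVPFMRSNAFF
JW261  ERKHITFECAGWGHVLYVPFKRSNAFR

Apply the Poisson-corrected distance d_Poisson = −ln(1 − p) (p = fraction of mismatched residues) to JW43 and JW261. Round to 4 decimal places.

Mismatches occur at site 6 (A→T), site 9 (I→C), site 21 (M→K), site 27 (F→R).
p = 4/27 = 0.148148.
d = −ln(1 − 0.148148) = −ln(0.851852) = 0.1603.

0.1603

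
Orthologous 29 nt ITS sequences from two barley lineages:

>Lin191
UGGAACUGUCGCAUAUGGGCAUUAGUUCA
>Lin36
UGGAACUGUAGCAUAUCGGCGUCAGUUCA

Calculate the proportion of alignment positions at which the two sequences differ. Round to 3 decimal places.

Mismatches occur at site 10 (C/A), site 17 (G/C), site 21 (A/G), site 23 (U/C).
There are 4 differences over 29 sites, so p = 4/29 = 0.138.

0.138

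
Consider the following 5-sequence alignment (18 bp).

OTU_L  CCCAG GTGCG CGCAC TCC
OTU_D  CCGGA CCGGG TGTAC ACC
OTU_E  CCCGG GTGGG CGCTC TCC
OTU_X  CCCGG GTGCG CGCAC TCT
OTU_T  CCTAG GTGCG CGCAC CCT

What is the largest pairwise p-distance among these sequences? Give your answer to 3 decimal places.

0.556

Pairwise Hamming distances:
  OTU_L vs OTU_D: 9
  OTU_L vs OTU_E: 3
  OTU_L vs OTU_X: 2
  OTU_L vs OTU_T: 3
  OTU_D vs OTU_E: 8
  OTU_D vs OTU_X: 9
  OTU_D vs OTU_T: 10
  OTU_E vs OTU_X: 3
  OTU_E vs OTU_T: 6
  OTU_X vs OTU_T: 3
The largest is 10 mismatches, between OTU_D and OTU_T; p = 10/18 = 0.556.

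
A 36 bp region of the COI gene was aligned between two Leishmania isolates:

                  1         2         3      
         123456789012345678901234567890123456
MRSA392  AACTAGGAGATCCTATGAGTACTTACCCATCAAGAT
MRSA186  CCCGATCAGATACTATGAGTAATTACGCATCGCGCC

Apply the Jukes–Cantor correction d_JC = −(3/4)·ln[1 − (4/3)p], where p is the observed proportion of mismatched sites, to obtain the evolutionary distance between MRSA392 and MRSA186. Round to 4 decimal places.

The sequences differ at positions 1 (A/C), 2 (A/C), 4 (T/G), 6 (G/T), 7 (G/C), 12 (C/A), 22 (C/A), 27 (C/G), 32 (A/G), 33 (A/C), 35 (A/C), 36 (T/C).
p = 12/36 = 0.333333.
d = −0.75 · ln(1 − (4/3)·0.333333) = −0.75 · ln(0.555556) = −0.75 · (-0.587786) = 0.4408.

0.4408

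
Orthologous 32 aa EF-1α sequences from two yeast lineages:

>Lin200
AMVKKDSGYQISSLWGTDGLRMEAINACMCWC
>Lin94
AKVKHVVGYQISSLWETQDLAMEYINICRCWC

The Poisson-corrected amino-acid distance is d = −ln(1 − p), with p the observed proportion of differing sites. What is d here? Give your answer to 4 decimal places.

0.4212

Differing sites — 2:M/K; 5:K/H; 6:D/V; 7:S/V; 16:G/E; 18:D/Q; 19:G/D; 21:R/A; 24:A/Y; 27:A/I; 29:M/R.
p = 11/32 = 0.343750.
d = −ln(1 − 0.343750) = −ln(0.656250) = 0.4212.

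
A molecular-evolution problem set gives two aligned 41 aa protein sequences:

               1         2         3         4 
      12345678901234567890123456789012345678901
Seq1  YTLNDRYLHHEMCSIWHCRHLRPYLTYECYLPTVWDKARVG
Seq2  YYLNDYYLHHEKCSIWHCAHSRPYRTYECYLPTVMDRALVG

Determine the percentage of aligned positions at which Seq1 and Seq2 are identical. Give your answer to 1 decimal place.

78.0%

The sequences differ at positions 2 (T/Y), 6 (R/Y), 12 (M/K), 19 (R/A), 21 (L/S), 25 (L/R), 35 (W/M), 37 (K/R), 39 (R/L).
32 of the 41 sites match, so the percent identity is 32/41 × 100 = 78.0%.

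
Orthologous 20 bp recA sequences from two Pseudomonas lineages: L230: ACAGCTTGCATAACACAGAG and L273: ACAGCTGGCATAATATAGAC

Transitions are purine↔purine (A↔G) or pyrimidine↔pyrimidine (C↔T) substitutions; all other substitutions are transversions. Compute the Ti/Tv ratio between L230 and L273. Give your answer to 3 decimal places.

1.000

The sequences differ at positions 7 (T/G, transversion), 14 (C/T, transition), 16 (C/T, transition), 20 (G/C, transversion).
Of the 4 differences, 2 transitions and 2 transversions, so Ti/Tv = 2/2 = 1.000.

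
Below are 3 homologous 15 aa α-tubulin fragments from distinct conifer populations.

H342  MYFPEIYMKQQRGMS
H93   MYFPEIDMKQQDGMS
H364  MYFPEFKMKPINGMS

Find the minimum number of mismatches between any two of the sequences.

Pairwise Hamming distances:
  H342 vs H93: 2
  H342 vs H364: 5
  H93 vs H364: 5
The smallest is 2, between H342 and H93.

2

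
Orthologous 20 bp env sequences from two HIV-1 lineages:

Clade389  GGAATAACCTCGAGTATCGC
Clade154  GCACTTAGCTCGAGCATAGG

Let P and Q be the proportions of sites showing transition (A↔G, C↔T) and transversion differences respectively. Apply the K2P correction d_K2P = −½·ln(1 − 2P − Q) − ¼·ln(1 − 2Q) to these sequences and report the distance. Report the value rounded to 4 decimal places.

The sequences differ at positions 2 (G/C, transversion), 4 (A/C, transversion), 6 (A/T, transversion), 8 (C/G, transversion), 15 (T/C, transition), 18 (C/A, transversion), 20 (C/G, transversion).
Of the 7 differences, 1 transition and 6 transversions over 20 sites: P = 1/20 = 0.050000, Q = 6/20 = 0.300000.
d = −0.5·ln(0.600000) − 0.25·ln(0.400000) = −0.5·(-0.510826) − 0.25·(-0.916291) = 0.4845.

0.4845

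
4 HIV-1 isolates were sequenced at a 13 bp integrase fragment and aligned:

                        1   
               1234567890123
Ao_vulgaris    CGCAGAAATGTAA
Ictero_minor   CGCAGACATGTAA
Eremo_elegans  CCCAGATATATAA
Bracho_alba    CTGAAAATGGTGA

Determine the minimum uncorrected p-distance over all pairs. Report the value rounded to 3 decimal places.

0.077

Pairwise Hamming distances:
  Ao_vulgaris vs Ictero_minor: 1
  Ao_vulgaris vs Eremo_elegans: 3
  Ao_vulgaris vs Bracho_alba: 6
  Ictero_minor vs Eremo_elegans: 3
  Ictero_minor vs Bracho_alba: 7
  Eremo_elegans vs Bracho_alba: 8
The smallest is 1 mismatch, between Ao_vulgaris and Ictero_minor; p = 1/13 = 0.077.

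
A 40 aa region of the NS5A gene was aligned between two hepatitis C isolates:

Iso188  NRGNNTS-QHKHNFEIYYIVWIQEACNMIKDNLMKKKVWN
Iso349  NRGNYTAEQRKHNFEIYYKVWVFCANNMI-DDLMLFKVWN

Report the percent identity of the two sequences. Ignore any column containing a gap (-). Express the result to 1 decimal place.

Excluding the 2 gap columns leaves 38 comparable sites.
Mismatches occur at site 5 (N/Y), site 7 (S/A), site 10 (H/R), site 19 (I/K), site 22 (I/V), site 23 (Q/F), site 24 (E/C), site 26 (C/N), site 32 (N/D), site 35 (K/L), site 36 (K/F).
27 of the 38 comparable sites match, so the percent identity is 27/38 × 100 = 71.1%.

71.1%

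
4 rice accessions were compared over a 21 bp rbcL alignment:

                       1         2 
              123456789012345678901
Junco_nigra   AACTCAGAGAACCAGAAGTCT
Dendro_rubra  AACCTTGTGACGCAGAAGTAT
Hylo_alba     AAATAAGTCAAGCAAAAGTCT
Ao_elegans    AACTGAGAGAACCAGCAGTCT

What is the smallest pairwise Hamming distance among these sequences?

2

Pairwise Hamming distances:
  Junco_nigra vs Dendro_rubra: 7
  Junco_nigra vs Hylo_alba: 6
  Junco_nigra vs Ao_elegans: 2
  Dendro_rubra vs Hylo_alba: 8
  Dendro_rubra vs Ao_elegans: 8
  Hylo_alba vs Ao_elegans: 7
The smallest is 2, between Junco_nigra and Ao_elegans.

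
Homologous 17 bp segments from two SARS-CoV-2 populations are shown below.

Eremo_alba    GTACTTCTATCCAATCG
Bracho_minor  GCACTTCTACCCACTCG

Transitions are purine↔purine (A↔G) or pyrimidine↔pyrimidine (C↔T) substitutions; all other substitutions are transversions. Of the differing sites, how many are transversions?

Mismatches occur at site 2 (T↔C, transition), site 10 (T↔C, transition), site 14 (A↔C, transversion).
Of the 3 differences, 2 transitions and 1 transversion, so the answer is 1.

1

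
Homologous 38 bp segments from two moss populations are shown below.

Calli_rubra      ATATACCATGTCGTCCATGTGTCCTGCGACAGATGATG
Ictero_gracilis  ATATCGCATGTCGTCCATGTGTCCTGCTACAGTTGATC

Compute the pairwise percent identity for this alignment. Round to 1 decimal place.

Mismatches occur at site 5 (A/C), site 6 (C/G), site 28 (G/T), site 33 (A/T), site 38 (G/C).
33 of the 38 sites match, so the percent identity is 33/38 × 100 = 86.8%.

86.8%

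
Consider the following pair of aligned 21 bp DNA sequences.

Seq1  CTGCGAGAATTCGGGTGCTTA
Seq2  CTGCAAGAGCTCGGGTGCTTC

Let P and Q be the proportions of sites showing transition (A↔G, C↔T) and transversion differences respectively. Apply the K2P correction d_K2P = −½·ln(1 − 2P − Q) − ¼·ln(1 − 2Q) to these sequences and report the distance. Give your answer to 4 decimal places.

0.2278

The sequences differ at positions 5 (G/A, transition), 9 (A/G, transition), 10 (T/C, transition), 21 (A/C, transversion).
Of the 4 differences, 3 transitions and 1 transversion over 21 sites: P = 3/21 = 0.142857, Q = 1/21 = 0.047619.
d = −0.5·ln(0.666667) − 0.25·ln(0.904762) = −0.5·(-0.405465) − 0.25·(-0.100083) = 0.2278.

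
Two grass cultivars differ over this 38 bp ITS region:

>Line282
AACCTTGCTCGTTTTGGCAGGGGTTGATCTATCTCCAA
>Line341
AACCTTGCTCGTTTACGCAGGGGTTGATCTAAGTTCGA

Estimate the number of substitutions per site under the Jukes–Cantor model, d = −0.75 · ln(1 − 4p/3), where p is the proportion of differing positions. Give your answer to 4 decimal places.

0.1773

Differing sites — 15:T/A; 16:G/C; 32:T/A; 33:C/G; 35:C/T; 37:A/G.
p = 6/38 = 0.157895.
d = −0.75 · ln(1 − (4/3)·0.157895) = −0.75 · ln(0.789473) = −0.75 · (-0.236390) = 0.1773.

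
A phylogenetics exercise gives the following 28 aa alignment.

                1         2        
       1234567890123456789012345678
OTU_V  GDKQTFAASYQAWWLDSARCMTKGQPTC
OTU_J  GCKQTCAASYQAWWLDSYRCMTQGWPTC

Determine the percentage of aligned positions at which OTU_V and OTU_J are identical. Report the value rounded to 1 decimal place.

82.1%

The sequences differ at positions 2 (D/C), 6 (F/C), 18 (A/Y), 23 (K/Q), 25 (Q/W).
23 of the 28 sites match, so the percent identity is 23/28 × 100 = 82.1%.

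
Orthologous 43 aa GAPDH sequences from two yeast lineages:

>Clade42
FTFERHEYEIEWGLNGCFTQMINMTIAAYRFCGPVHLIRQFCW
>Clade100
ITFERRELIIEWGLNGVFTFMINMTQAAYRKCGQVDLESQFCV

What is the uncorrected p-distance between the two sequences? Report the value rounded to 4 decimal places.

0.3023

Differing sites — 1:F/I; 6:H/R; 8:Y/L; 9:E/I; 17:C/V; 20:Q/F; 26:I/Q; 31:F/K; 34:P/Q; 36:H/D; 38:I/E; 39:R/S; 43:W/V.
There are 13 differences over 43 sites, so p = 13/43 = 0.3023.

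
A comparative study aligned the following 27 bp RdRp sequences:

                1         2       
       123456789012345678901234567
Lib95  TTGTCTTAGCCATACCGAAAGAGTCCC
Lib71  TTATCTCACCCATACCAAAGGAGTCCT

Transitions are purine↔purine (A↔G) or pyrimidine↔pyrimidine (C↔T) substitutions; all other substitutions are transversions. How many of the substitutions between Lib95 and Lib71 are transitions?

5

Differing sites — 3:G/A (Ti); 7:T/C (Ti); 9:G/C (Tv); 17:G/A (Ti); 20:A/G (Ti); 27:C/T (Ti).
Of the 6 differences, 5 transitions and 1 transversion, so the answer is 5.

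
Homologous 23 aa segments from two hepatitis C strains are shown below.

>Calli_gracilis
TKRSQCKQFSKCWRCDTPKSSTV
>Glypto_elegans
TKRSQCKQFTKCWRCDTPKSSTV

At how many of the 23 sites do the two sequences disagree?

Differing sites — 10:S/T.
That gives 1 mismatch out of 23 aligned sites, so the Hamming distance is 1.

1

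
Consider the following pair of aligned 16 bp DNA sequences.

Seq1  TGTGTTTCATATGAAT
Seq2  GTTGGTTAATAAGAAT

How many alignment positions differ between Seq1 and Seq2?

5

Mismatches occur at site 1 (T→G), site 2 (G→T), site 5 (T→G), site 8 (C→A), site 12 (T→A).
That gives 5 mismatches out of 16 aligned sites, so the Hamming distance is 5.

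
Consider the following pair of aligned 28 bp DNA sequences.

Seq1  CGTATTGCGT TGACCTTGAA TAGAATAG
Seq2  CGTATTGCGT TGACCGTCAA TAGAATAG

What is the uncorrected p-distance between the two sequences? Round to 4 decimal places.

Differing sites — 16:T/G; 18:G/C.
There are 2 differences over 28 sites, so p = 2/28 = 0.0714.

0.0714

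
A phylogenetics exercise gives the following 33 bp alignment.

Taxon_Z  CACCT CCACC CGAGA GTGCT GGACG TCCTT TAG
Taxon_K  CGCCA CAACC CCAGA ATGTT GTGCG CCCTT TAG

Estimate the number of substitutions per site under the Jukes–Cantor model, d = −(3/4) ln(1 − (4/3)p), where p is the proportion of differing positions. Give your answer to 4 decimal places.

Mismatches occur at site 2 (A↔G), site 5 (T↔A), site 7 (C↔A), site 12 (G↔C), site 16 (G↔A), site 19 (C↔T), site 22 (G↔T), site 23 (A↔G), site 26 (T↔C).
p = 9/33 = 0.272727.
d = −0.75 · ln(1 − (4/3)·0.272727) = −0.75 · ln(0.636364) = −0.75 · (-0.451985) = 0.3390.

0.3390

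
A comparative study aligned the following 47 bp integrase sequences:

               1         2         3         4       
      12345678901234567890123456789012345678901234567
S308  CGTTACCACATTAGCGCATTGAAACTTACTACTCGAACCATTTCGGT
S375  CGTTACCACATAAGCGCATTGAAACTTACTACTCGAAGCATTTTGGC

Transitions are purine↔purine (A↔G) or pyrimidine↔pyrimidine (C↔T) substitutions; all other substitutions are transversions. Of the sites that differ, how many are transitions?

2

The sequences differ at positions 12 (T/A, transversion), 38 (C/G, transversion), 44 (C/T, transition), 47 (T/C, transition).
Of the 4 differences, 2 transitions and 2 transversions, so the answer is 2.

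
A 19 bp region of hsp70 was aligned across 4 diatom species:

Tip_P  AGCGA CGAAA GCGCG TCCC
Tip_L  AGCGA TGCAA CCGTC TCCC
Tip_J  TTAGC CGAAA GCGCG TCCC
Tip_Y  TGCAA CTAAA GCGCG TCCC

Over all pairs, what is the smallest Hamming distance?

Pairwise Hamming distances:
  Tip_P vs Tip_L: 5
  Tip_P vs Tip_J: 4
  Tip_P vs Tip_Y: 3
  Tip_L vs Tip_J: 9
  Tip_L vs Tip_Y: 8
  Tip_J vs Tip_Y: 5
The smallest is 3, between Tip_P and Tip_Y.

3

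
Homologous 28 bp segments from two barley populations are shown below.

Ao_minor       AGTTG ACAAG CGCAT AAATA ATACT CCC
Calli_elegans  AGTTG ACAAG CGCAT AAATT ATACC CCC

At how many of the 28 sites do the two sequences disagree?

2

Mismatches occur at site 20 (A↔T), site 25 (T↔C).
That gives 2 mismatches out of 28 aligned sites, so the Hamming distance is 2.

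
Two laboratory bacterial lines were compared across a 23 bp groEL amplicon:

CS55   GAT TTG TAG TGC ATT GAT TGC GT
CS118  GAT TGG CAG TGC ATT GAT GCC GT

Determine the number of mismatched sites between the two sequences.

The sequences differ at positions 5 (T/G), 7 (T/C), 19 (T/G), 20 (G/C).
That gives 4 mismatches out of 23 aligned sites, so the Hamming distance is 4.

4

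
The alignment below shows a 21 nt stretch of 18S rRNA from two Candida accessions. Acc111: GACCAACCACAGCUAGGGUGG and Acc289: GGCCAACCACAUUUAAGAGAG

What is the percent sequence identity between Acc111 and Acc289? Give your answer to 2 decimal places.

66.67%

Mismatches occur at site 2 (A→G), site 12 (G→U), site 13 (C→U), site 16 (G→A), site 18 (G→A), site 19 (U→G), site 20 (G→A).
14 of the 21 sites match, so the percent identity is 14/21 × 100 = 66.67%.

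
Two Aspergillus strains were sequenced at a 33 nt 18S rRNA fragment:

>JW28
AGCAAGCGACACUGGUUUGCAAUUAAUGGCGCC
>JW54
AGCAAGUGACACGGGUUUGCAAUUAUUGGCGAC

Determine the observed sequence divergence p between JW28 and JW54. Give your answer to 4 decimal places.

0.1212

Mismatches occur at site 7 (C/U), site 13 (U/G), site 26 (A/U), site 32 (C/A).
There are 4 differences over 33 sites, so p = 4/33 = 0.1212.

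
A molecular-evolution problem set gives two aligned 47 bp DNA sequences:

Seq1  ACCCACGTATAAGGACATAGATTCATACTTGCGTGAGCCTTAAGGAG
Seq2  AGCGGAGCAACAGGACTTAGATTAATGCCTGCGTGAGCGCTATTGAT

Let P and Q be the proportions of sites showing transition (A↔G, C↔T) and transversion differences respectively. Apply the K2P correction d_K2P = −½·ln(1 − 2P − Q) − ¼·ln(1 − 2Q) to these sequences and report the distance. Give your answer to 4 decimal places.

Mismatches occur at site 2 (C→G, transversion), site 4 (C→G, transversion), site 5 (A→G, transition), site 6 (C→A, transversion), site 8 (T→C, transition), site 10 (T→A, transversion), site 11 (A→C, transversion), site 17 (A→T, transversion), site 24 (C→A, transversion), site 27 (A→G, transition), site 29 (T→C, transition), site 39 (C→G, transversion), site 40 (T→C, transition), site 43 (A→T, transversion), site 44 (G→T, transversion), site 47 (G→T, transversion).
Of the 16 differences, 5 transitions and 11 transversions over 47 sites: P = 5/47 = 0.106383, Q = 11/47 = 0.234043.
d = −0.5·ln(0.553191) − 0.25·ln(0.531914) = −0.5·(-0.592052) − 0.25·(-0.631273) = 0.4538.

0.4538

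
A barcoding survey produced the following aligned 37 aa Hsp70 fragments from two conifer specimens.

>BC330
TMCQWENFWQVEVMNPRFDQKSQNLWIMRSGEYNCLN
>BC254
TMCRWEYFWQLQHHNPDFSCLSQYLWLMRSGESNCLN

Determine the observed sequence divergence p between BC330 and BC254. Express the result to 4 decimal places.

The sequences differ at positions 4 (Q/R), 7 (N/Y), 11 (V/L), 12 (E/Q), 13 (V/H), 14 (M/H), 17 (R/D), 19 (D/S), 20 (Q/C), 21 (K/L), 24 (N/Y), 27 (I/L), 33 (Y/S).
There are 13 differences over 37 sites, so p = 13/37 = 0.3514.

0.3514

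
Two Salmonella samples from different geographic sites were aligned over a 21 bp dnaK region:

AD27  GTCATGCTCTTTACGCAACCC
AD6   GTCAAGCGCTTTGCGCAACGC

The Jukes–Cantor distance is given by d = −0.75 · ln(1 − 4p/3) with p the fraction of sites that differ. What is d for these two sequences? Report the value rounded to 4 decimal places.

0.2197

The sequences differ at positions 5 (T/A), 8 (T/G), 13 (A/G), 20 (C/G).
p = 4/21 = 0.190476.
d = −0.75 · ln(1 − (4/3)·0.190476) = −0.75 · ln(0.746032) = −0.75 · (-0.292987) = 0.2197.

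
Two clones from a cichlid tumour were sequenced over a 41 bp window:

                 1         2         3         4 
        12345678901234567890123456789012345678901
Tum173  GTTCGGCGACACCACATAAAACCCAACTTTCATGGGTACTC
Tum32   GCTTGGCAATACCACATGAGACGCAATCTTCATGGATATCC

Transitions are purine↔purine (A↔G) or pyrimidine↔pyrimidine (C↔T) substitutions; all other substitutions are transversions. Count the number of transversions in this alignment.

Differing sites — 2:T/C (Ti); 4:C/T (Ti); 8:G/A (Ti); 10:C/T (Ti); 18:A/G (Ti); 20:A/G (Ti); 23:C/G (Tv); 27:C/T (Ti); 28:T/C (Ti); 36:G/A (Ti); 39:C/T (Ti); 40:T/C (Ti).
Of the 12 differences, 11 transitions and 1 transversion, so the answer is 1.

1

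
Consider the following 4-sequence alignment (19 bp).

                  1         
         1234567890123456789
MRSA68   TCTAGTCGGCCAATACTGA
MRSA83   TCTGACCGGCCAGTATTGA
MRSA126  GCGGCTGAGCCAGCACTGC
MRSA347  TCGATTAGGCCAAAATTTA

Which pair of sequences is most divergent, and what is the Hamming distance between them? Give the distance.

Pairwise Hamming distances:
  MRSA68 vs MRSA83: 5
  MRSA68 vs MRSA126: 9
  MRSA68 vs MRSA347: 6
  MRSA83 vs MRSA126: 9
  MRSA83 vs MRSA347: 8
  MRSA126 vs MRSA347: 10
The largest is 10, between MRSA126 and MRSA347.

10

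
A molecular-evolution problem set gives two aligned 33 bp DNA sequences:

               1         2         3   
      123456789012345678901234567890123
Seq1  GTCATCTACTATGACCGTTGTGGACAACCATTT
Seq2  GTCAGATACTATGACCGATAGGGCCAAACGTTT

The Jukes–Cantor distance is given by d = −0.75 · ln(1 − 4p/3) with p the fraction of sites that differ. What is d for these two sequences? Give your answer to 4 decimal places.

0.2928

Mismatches occur at site 5 (T→G), site 6 (C→A), site 18 (T→A), site 20 (G→A), site 21 (T→G), site 24 (A→C), site 28 (C→A), site 30 (A→G).
p = 8/33 = 0.242424.
d = −0.75 · ln(1 − (4/3)·0.242424) = −0.75 · ln(0.676768) = −0.75 · (-0.390427) = 0.2928.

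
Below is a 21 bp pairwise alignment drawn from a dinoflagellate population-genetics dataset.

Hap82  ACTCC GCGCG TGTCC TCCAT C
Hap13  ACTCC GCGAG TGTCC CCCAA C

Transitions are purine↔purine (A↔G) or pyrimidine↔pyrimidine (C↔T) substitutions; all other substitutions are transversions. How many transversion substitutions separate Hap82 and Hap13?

The sequences differ at positions 9 (C/A, transversion), 16 (T/C, transition), 20 (T/A, transversion).
Of the 3 differences, 1 transition and 2 transversions, so the answer is 2.

2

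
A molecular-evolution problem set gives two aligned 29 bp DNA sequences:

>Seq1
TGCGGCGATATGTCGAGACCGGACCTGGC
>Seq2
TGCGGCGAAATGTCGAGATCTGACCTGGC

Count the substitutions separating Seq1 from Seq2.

Differing sites — 9:T/A; 19:C/T; 21:G/T.
That gives 3 mismatches out of 29 aligned sites, so the Hamming distance is 3.

3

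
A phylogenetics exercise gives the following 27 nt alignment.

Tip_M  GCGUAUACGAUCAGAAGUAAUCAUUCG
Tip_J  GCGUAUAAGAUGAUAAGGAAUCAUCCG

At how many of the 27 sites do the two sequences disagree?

The sequences differ at positions 8 (C/A), 12 (C/G), 14 (G/U), 18 (U/G), 25 (U/C).
That gives 5 mismatches out of 27 aligned sites, so the Hamming distance is 5.

5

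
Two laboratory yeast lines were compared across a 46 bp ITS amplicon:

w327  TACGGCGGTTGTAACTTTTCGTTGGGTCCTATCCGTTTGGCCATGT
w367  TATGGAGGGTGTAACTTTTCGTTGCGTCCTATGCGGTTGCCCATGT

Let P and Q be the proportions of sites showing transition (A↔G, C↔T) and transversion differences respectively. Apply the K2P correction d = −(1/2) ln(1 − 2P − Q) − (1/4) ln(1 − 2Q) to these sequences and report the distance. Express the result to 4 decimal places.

Differing sites — 3:C/T (Ti); 6:C/A (Tv); 9:T/G (Tv); 25:G/C (Tv); 33:C/G (Tv); 36:T/G (Tv); 40:G/C (Tv).
Of the 7 differences, 1 transition and 6 transversions over 46 sites: P = 1/46 = 0.021739, Q = 6/46 = 0.130435.
d = −0.5·ln(0.826087) − 0.25·ln(0.739130) = −0.5·(-0.191055) − 0.25·(-0.302281) = 0.1711.

0.1711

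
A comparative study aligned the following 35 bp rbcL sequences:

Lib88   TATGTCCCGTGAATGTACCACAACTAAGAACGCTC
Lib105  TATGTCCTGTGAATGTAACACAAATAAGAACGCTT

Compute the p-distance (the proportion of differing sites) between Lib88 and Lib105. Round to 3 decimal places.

Differing sites — 8:C/T; 18:C/A; 24:C/A; 35:C/T.
There are 4 differences over 35 sites, so p = 4/35 = 0.114.

0.114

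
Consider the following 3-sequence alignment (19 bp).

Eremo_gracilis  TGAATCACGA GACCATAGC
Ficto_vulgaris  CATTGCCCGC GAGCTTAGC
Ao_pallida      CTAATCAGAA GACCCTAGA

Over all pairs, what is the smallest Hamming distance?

6

Pairwise Hamming distances:
  Eremo_gracilis vs Ficto_vulgaris: 9
  Eremo_gracilis vs Ao_pallida: 6
  Ficto_vulgaris vs Ao_pallida: 11
The smallest is 6, between Eremo_gracilis and Ao_pallida.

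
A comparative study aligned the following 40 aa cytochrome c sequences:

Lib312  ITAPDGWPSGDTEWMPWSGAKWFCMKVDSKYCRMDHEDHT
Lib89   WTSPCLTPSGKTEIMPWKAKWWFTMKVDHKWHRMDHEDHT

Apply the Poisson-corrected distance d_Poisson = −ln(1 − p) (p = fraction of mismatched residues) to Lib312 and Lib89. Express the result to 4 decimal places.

Mismatches occur at site 1 (I/W), site 3 (A/S), site 5 (D/C), site 6 (G/L), site 7 (W/T), site 11 (D/K), site 14 (W/I), site 18 (S/K), site 19 (G/A), site 20 (A/K), site 21 (K/W), site 24 (C/T), site 29 (S/H), site 31 (Y/W), site 32 (C/H).
p = 15/40 = 0.375000.
d = −ln(1 − 0.375000) = −ln(0.625000) = 0.4700.

0.4700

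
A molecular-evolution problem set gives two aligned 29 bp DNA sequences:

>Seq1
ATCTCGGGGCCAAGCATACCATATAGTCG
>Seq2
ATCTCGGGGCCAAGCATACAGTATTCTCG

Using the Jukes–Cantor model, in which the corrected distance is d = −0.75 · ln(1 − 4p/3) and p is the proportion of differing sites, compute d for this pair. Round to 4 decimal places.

0.1524

Differing sites — 20:C/A; 21:A/G; 25:A/T; 26:G/C.
p = 4/29 = 0.137931.
d = −0.75 · ln(1 − (4/3)·0.137931) = −0.75 · ln(0.816092) = −0.75 · (-0.203228) = 0.1524.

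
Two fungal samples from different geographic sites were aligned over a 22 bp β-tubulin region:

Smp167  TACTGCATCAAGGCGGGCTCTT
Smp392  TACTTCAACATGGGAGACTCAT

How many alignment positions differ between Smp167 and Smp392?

7

The sequences differ at positions 5 (G/T), 8 (T/A), 11 (A/T), 14 (C/G), 15 (G/A), 17 (G/A), 21 (T/A).
That gives 7 mismatches out of 22 aligned sites, so the Hamming distance is 7.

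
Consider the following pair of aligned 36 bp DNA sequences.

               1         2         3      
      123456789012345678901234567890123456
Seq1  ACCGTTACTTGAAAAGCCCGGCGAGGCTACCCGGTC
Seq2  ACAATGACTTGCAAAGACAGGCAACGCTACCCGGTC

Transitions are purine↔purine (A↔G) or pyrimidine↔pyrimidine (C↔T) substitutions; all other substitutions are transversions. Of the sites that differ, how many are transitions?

2

The sequences differ at positions 3 (C/A, transversion), 4 (G/A, transition), 6 (T/G, transversion), 12 (A/C, transversion), 17 (C/A, transversion), 19 (C/A, transversion), 23 (G/A, transition), 25 (G/C, transversion).
Of the 8 differences, 2 transitions and 6 transversions, so the answer is 2.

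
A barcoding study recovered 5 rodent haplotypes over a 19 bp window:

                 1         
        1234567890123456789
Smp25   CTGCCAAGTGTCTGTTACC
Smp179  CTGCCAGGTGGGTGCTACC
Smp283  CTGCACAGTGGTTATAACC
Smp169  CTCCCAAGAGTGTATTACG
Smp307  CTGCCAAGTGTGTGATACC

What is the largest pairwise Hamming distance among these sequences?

8

Pairwise Hamming distances:
  Smp25 vs Smp179: 4
  Smp25 vs Smp283: 6
  Smp25 vs Smp169: 5
  Smp25 vs Smp307: 2
  Smp179 vs Smp283: 7
  Smp179 vs Smp169: 7
  Smp179 vs Smp307: 3
  Smp283 vs Smp169: 8
  Smp283 vs Smp307: 7
  Smp169 vs Smp307: 5
The largest is 8, between Smp283 and Smp169.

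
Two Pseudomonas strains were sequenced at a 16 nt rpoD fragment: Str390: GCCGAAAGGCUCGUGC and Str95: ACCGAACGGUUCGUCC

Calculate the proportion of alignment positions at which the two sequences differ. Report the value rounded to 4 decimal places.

0.2500

Differing sites — 1:G/A; 7:A/C; 10:C/U; 15:G/C.
There are 4 differences over 16 sites, so p = 4/16 = 0.2500.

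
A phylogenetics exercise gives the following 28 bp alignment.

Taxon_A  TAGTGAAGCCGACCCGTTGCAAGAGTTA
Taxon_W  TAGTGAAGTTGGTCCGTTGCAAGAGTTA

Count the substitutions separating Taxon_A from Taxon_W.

The sequences differ at positions 9 (C/T), 10 (C/T), 12 (A/G), 13 (C/T).
That gives 4 mismatches out of 28 aligned sites, so the Hamming distance is 4.

4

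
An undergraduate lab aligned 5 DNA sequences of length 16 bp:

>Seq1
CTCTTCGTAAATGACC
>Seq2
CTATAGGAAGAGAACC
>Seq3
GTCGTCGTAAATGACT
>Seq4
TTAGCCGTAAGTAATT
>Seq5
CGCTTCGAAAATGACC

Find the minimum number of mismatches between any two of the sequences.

Pairwise Hamming distances:
  Seq1 vs Seq2: 7
  Seq1 vs Seq3: 3
  Seq1 vs Seq4: 8
  Seq1 vs Seq5: 2
  Seq2 vs Seq3: 10
  Seq2 vs Seq4: 10
  Seq2 vs Seq5: 7
  Seq3 vs Seq4: 6
  Seq3 vs Seq5: 5
  Seq4 vs Seq5: 10
The smallest is 2, between Seq1 and Seq5.

2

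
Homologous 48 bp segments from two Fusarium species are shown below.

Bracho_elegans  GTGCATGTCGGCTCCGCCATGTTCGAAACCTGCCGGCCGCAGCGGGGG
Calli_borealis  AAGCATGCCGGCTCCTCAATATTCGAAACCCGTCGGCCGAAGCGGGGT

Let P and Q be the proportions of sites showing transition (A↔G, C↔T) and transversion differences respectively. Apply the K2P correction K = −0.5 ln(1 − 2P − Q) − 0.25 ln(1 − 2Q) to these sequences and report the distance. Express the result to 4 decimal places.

The sequences differ at positions 1 (G/A, transition), 2 (T/A, transversion), 8 (T/C, transition), 16 (G/T, transversion), 18 (C/A, transversion), 21 (G/A, transition), 31 (T/C, transition), 33 (C/T, transition), 40 (C/A, transversion), 48 (G/T, transversion).
Of the 10 differences, 5 transitions and 5 transversions over 48 sites: P = 5/48 = 0.104167, Q = 5/48 = 0.104167.
d = −0.5·ln(0.687499) − 0.25·ln(0.791666) = −0.5·(-0.374695) − 0.25·(-0.233616) = 0.2458.

0.2458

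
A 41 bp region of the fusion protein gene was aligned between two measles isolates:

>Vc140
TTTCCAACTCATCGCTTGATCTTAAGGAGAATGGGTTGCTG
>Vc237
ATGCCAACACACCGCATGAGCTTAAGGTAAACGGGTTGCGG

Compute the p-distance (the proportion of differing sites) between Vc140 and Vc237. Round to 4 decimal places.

0.2439

Mismatches occur at site 1 (T→A), site 3 (T→G), site 9 (T→A), site 12 (T→C), site 16 (T→A), site 20 (T→G), site 28 (A→T), site 29 (G→A), site 32 (T→C), site 40 (T→G).
There are 10 differences over 41 sites, so p = 10/41 = 0.2439.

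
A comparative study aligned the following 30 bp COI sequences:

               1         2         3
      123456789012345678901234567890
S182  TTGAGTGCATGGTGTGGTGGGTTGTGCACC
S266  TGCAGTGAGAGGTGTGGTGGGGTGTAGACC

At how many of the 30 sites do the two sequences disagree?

The sequences differ at positions 2 (T/G), 3 (G/C), 8 (C/A), 9 (A/G), 10 (T/A), 22 (T/G), 26 (G/A), 27 (C/G).
That gives 8 mismatches out of 30 aligned sites, so the Hamming distance is 8.

8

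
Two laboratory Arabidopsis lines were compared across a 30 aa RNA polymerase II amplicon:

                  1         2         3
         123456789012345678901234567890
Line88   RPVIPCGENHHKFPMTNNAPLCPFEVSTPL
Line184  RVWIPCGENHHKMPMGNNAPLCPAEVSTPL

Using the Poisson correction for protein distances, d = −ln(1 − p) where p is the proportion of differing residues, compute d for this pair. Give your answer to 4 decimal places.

0.1823

Differing sites — 2:P/V; 3:V/W; 13:F/M; 16:T/G; 24:F/A.
p = 5/30 = 0.166667.
d = −ln(1 − 0.166667) = −ln(0.833333) = 0.1823.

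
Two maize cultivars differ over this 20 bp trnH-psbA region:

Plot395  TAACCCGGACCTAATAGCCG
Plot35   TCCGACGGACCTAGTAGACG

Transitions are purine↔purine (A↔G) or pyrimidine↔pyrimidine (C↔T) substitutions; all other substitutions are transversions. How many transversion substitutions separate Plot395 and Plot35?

5

Mismatches occur at site 2 (A/C, transversion), site 3 (A/C, transversion), site 4 (C/G, transversion), site 5 (C/A, transversion), site 14 (A/G, transition), site 18 (C/A, transversion).
Of the 6 differences, 1 transition and 5 transversions, so the answer is 5.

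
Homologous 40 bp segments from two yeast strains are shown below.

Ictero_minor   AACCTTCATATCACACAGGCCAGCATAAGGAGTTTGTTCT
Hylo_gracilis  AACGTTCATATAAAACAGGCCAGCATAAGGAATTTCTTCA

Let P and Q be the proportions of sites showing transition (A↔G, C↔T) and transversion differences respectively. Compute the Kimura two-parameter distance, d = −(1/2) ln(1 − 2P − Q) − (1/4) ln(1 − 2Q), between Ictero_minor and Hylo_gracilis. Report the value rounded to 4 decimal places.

The sequences differ at positions 4 (C/G, transversion), 12 (C/A, transversion), 14 (C/A, transversion), 32 (G/A, transition), 36 (G/C, transversion), 40 (T/A, transversion).
Of the 6 differences, 1 transition and 5 transversions over 40 sites: P = 1/40 = 0.025000, Q = 5/40 = 0.125000.
d = −0.5·ln(0.825000) − 0.25·ln(0.750000) = −0.5·(-0.192372) − 0.25·(-0.287682) = 0.1681.

0.1681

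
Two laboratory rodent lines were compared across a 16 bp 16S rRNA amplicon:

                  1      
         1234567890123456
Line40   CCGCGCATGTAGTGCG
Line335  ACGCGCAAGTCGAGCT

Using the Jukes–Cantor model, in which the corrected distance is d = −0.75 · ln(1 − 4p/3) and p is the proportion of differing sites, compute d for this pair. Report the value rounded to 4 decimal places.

Mismatches occur at site 1 (C/A), site 8 (T/A), site 11 (A/C), site 13 (T/A), site 16 (G/T).
p = 5/16 = 0.312500.
d = −0.75 · ln(1 − (4/3)·0.312500) = −0.75 · ln(0.583333) = −0.75 · (-0.538997) = 0.4042.

0.4042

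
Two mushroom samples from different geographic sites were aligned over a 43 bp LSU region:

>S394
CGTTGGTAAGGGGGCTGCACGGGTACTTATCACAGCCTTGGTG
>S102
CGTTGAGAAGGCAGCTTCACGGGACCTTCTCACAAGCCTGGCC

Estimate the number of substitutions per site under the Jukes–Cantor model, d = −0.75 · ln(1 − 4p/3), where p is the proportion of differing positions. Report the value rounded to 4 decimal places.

Differing sites — 6:G/A; 7:T/G; 12:G/C; 13:G/A; 17:G/T; 24:T/A; 25:A/C; 29:A/C; 35:G/A; 36:C/G; 38:T/C; 42:T/C; 43:G/C.
p = 13/43 = 0.302326.
d = −0.75 · ln(1 − (4/3)·0.302326) = −0.75 · ln(0.596899) = −0.75 · (-0.516007) = 0.3870.

0.3870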